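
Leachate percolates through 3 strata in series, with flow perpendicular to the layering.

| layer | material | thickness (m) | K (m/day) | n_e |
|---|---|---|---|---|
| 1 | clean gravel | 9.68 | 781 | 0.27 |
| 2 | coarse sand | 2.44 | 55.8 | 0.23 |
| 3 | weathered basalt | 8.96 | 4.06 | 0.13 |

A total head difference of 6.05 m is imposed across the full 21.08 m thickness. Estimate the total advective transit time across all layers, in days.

With flow normal to the layers, continuity requires the same specific discharge q through every layer.
Σ(b_i/K_i) = 9.68/781 + 2.44/55.8 + 8.96/4.06 = 2.263 d.
q = Δh / Σ(b_i/K_i) = 6.05 / 2.263 = 2.673 m/day.
In each layer the seepage velocity is v_i = q/n_i, so the layer transit time is t_i = b_i·n_i / q:
  layer 1 (clean gravel): t_1 = 9.68 × 0.27 / 2.673 = 0.9776 d
  layer 2 (coarse sand): t_2 = 2.44 × 0.23 / 2.673 = 0.2099 d
  layer 3 (weathered basalt): t_3 = 8.96 × 0.13 / 2.673 = 0.4357 d
Total t = Σ t_i = 1.623 days.

1.62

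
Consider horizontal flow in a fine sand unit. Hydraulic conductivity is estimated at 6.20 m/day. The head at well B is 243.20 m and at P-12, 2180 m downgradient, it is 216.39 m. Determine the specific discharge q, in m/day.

0.0762

Hydraulic gradient i = (243.20 − 216.39) / 2180 = 26.81 / 2180 = 0.01230.
Specific discharge q = K · i = 6.200 × 0.01230 = 0.07625 m/day.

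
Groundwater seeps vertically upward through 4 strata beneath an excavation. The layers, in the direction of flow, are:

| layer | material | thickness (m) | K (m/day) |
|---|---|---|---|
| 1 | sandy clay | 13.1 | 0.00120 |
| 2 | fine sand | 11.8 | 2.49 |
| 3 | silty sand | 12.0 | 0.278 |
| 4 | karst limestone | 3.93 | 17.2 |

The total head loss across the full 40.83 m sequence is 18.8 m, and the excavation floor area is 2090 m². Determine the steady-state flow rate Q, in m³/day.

3.58

Flow is perpendicular to layering, so the layers act in series and the equivalent K is the thickness-weighted harmonic mean.
Total thickness L = 13.1 + 11.8 + 12.0 + 3.93 = 40.83 m.
Σ(b_i/K_i) = 13.1/0.00120 + 11.8/2.49 + 12.0/0.278 + 3.93/17.2 = 10965 d.
K_eq = L / Σ(b_i/K_i) = 40.83 / 10965 = 0.003724 m/day.
Q = K_eq · A · (Δh/L) = 0.003724 × 2090 × (18.8/40.83) = 3.583 m³/day.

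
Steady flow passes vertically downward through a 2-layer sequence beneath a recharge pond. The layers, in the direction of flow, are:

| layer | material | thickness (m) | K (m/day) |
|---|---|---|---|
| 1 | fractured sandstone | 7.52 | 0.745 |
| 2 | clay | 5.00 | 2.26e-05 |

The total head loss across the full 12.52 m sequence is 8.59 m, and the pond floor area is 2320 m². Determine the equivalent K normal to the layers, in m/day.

5.66e-05

Flow is perpendicular to layering, so the layers act in series and the equivalent K is the thickness-weighted harmonic mean.
Total thickness L = 7.52 + 5.00 = 12.52 m.
Σ(b_i/K_i) = 7.52/0.745 + 5.00/2.26e-05 = 2.212e+05 d.
K_eq = L / Σ(b_i/K_i) = 12.52 / 2.212e+05 = 5.659e-05 m/day.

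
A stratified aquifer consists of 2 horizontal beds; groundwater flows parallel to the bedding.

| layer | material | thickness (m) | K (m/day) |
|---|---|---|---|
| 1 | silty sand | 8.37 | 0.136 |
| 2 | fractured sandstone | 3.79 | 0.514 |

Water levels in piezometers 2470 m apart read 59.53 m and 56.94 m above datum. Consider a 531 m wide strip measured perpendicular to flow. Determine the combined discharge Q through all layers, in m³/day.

Flow is parallel to layering, so each bed carries its own Darcy discharge and the transmissivities add.
Σ(K_i·b_i) = 0.136×8.37 + 0.514×3.79 = 3.086 m²/day.
Hydraulic gradient i = (59.53 − 56.94) / 2470 = 2.59 / 2470 = 0.001049.
Q = Σ(K_i·b_i) · W · i = 3.086 × 531 × 0.001049 = 1.718 m³/day.

1.72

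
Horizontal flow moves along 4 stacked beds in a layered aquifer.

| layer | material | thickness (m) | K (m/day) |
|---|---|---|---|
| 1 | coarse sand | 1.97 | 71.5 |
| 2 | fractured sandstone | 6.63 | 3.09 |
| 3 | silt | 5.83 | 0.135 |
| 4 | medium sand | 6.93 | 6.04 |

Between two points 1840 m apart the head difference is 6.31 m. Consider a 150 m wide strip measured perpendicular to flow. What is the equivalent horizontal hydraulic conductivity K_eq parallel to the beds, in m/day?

9.55

Flow is parallel to layering, so each bed carries its own Darcy discharge and the transmissivities add.
Σ(K_i·b_i) = 71.5×1.97 + 3.09×6.63 + 0.135×5.83 + 6.04×6.93 = 204.0 m²/day.
Total thickness b = 21.36 m, so K_eq = Σ(K_i·b_i)/b = 9.550 m/day.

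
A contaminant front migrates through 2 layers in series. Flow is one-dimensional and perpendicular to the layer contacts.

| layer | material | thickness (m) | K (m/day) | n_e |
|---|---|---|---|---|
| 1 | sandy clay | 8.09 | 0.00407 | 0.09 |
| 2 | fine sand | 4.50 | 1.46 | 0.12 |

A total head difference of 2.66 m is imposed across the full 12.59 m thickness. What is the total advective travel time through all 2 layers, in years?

2.60

With flow normal to the layers, continuity requires the same specific discharge q through every layer.
Σ(b_i/K_i) = 8.09/0.00407 + 4.50/1.46 = 1991 d.
q = Δh / Σ(b_i/K_i) = 2.66 / 1991 = 0.001336 m/day.
In each layer the seepage velocity is v_i = q/n_i, so the layer transit time is t_i = b_i·n_i / q:
  layer 1 (sandy clay): t_1 = 8.09 × 0.09 / 0.001336 = 544.9 d
  layer 2 (fine sand): t_2 = 4.50 × 0.12 / 0.001336 = 404.1 d
Total t = Σ t_i = 949.1 days = 2.598 years.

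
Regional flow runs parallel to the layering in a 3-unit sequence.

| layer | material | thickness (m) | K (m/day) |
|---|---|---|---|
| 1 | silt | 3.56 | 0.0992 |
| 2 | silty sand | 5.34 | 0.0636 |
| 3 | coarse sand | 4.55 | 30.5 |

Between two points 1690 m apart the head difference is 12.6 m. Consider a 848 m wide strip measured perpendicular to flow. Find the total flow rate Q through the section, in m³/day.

882

Flow is parallel to layering, so each bed carries its own Darcy discharge and the transmissivities add.
Σ(K_i·b_i) = 0.0992×3.56 + 0.0636×5.34 + 30.5×4.55 = 139.5 m²/day.
Hydraulic gradient i = Δh / L = 12.6 / 1690 = 0.007456.
Q = Σ(K_i·b_i) · W · i = 139.5 × 848 × 0.007456 = 881.8 m³/day.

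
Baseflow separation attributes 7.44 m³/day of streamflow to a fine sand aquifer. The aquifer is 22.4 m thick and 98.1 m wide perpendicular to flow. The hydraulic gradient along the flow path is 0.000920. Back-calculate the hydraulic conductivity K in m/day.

Cross-sectional area A = 98.1 × 22.4 = 2197 m².
Hydraulic gradient i = 0.000920.
From Q = K·A·i, K = Q / (A·i) = 7.44 / (2197 × 0.0009200) = 3.680 m/day.

3.68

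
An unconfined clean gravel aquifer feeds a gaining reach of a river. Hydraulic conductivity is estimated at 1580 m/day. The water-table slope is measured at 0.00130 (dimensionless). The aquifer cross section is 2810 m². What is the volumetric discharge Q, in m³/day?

5770

Hydraulic gradient i = 0.00130.
Darcy's law: Q = K · A · i = 1580 × 2810 × 0.001300 = 5772 m³/day.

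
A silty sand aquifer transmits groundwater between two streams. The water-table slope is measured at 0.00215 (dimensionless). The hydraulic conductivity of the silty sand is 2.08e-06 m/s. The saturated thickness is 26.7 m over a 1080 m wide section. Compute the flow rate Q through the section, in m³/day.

11.1

Convert K: 2.08e-06 m/s × 86400 = 0.1797 m/day.
Cross-sectional area A = 1080 × 26.7 = 28836 m².
Hydraulic gradient i = 0.00215.
Darcy's law: Q = K · A · i = 0.1797 × 28836 × 0.002150 = 11.14 m³/day.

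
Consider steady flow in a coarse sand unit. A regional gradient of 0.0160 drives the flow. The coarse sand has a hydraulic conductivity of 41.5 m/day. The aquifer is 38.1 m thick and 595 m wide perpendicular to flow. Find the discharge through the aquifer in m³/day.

15100

Cross-sectional area A = 595 × 38.1 = 22670 m².
Hydraulic gradient i = 0.0160.
Darcy's law: Q = K · A · i = 41.50 × 22670 × 0.01600 = 15053 m³/day.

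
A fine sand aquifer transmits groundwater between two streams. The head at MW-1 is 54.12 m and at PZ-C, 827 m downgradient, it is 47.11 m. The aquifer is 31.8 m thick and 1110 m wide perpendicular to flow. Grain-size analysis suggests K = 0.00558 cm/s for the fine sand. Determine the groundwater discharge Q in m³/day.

Convert K: 0.00558 cm/s × 864 = 4.821 m/day.
Cross-sectional area A = 1110 × 31.8 = 35298 m².
Hydraulic gradient i = (54.12 − 47.11) / 827 = 7.01 / 827 = 0.008476.
Darcy's law: Q = K · A · i = 4.821 × 35298 × 0.008476 = 1442 m³/day.

1440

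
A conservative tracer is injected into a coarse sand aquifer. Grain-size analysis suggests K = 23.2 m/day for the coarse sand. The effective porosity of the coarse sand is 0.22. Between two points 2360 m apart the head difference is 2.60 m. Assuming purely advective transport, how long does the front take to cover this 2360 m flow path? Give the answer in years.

55.6

Hydraulic gradient i = Δh / L = 2.60 / 2360 = 0.001102.
Darcy flux q = K · i = 23.20 × 0.001102 = 0.02556 m/day.
Seepage velocity v = q / n_e = 0.02556 / 0.22 = 0.1162 m/day.
Travel time t = L / v = 2360 / 0.1162 = 20314 days = 55.62 years.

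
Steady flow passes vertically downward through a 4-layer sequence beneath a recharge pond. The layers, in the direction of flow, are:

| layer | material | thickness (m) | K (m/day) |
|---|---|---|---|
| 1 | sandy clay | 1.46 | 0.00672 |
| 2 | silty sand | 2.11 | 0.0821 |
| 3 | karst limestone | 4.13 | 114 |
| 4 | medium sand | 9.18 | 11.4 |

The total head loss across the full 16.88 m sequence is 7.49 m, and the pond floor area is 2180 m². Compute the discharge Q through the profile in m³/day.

Flow is perpendicular to layering, so the layers act in series and the equivalent K is the thickness-weighted harmonic mean.
Total thickness L = 1.46 + 2.11 + 4.13 + 9.18 = 16.88 m.
Σ(b_i/K_i) = 1.46/0.00672 + 2.11/0.0821 + 4.13/114 + 9.18/11.4 = 243.8 d.
K_eq = L / Σ(b_i/K_i) = 16.88 / 243.8 = 0.06924 m/day.
Q = K_eq · A · (Δh/L) = 0.06924 × 2180 × (7.49/16.88) = 66.97 m³/day.

67.0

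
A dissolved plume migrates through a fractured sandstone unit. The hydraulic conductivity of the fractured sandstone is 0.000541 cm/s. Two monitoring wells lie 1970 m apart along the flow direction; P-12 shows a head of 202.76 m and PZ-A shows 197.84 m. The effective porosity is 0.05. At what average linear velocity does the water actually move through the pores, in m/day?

Convert K: 0.000541 cm/s × 864 = 0.4674 m/day.
Hydraulic gradient i = (202.76 − 197.84) / 1970 = 4.92 / 1970 = 0.002497.
Darcy flux q = K · i = 0.4674 × 0.002497 = 0.001167 m/day.
Seepage velocity v = q / n_e = 0.001167 / 0.05 = 0.02335 m/day.

0.0233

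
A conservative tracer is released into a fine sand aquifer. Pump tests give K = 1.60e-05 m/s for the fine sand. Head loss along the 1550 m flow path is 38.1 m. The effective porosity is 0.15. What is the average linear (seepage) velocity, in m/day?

0.227

Convert K: 1.60e-05 m/s × 86400 = 1.382 m/day.
Hydraulic gradient i = Δh / L = 38.1 / 1550 = 0.02458.
Darcy flux q = K · i = 1.382 × 0.02458 = 0.03398 m/day.
Seepage velocity v = q / n_e = 0.03398 / 0.15 = 0.2265 m/day.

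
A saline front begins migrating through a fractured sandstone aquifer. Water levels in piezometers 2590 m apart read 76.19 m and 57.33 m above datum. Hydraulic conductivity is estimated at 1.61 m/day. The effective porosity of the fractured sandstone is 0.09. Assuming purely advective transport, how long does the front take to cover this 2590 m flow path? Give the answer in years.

Hydraulic gradient i = (76.19 − 57.33) / 2590 = 18.86 / 2590 = 0.007282.
Darcy flux q = K · i = 1.610 × 0.007282 = 0.01172 m/day.
Seepage velocity v = q / n_e = 0.01172 / 0.09 = 0.1303 m/day.
Travel time t = L / v = 2590 / 0.1303 = 19883 days = 54.44 years.

54.4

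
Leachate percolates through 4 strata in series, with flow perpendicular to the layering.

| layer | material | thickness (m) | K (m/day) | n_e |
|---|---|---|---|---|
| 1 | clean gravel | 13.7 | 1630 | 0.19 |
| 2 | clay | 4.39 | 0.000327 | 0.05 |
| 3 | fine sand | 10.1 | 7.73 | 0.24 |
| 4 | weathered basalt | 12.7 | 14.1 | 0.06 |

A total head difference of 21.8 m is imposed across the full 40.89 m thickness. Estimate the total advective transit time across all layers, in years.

With flow normal to the layers, continuity requires the same specific discharge q through every layer.
Σ(b_i/K_i) = 13.7/1630 + 4.39/0.000327 + 10.1/7.73 + 12.7/14.1 = 13427 d.
q = Δh / Σ(b_i/K_i) = 21.8 / 13427 = 0.001624 m/day.
In each layer the seepage velocity is v_i = q/n_i, so the layer transit time is t_i = b_i·n_i / q:
  layer 1 (clean gravel): t_1 = 13.7 × 0.19 / 0.001624 = 1603 d
  layer 2 (clay): t_2 = 4.39 × 0.05 / 0.001624 = 135.2 d
  layer 3 (fine sand): t_3 = 10.1 × 0.24 / 0.001624 = 1493 d
  layer 4 (weathered basalt): t_4 = 12.7 × 0.06 / 0.001624 = 469.3 d
Total t = Σ t_i = 3701 days = 10.13 years.

10.1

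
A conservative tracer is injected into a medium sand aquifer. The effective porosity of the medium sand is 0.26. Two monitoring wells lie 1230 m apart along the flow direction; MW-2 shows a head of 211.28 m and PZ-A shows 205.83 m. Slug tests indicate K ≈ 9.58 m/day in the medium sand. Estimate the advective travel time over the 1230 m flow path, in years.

Hydraulic gradient i = (211.28 − 205.83) / 1230 = 5.45 / 1230 = 0.004431.
Darcy flux q = K · i = 9.580 × 0.004431 = 0.04245 m/day.
Seepage velocity v = q / n_e = 0.04245 / 0.26 = 0.1633 m/day.
Travel time t = L / v = 1230 / 0.1633 = 7534 days = 20.63 years.

20.6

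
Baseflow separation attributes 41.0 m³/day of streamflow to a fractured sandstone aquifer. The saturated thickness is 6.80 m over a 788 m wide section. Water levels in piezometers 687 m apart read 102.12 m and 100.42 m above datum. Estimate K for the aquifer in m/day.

3.09

Cross-sectional area A = 788 × 6.80 = 5358 m².
Hydraulic gradient i = (102.12 − 100.42) / 687 = 1.7 / 687 = 0.002475.
From Q = K·A·i, K = Q / (A·i) = 41.0 / (5358 × 0.002475) = 3.092 m/day.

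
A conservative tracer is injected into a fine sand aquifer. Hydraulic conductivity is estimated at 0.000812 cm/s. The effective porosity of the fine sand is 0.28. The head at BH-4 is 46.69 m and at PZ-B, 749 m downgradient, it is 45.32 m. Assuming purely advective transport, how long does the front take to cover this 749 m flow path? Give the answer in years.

447

Convert K: 0.000812 cm/s × 864 = 0.7016 m/day.
Hydraulic gradient i = (46.69 − 45.32) / 749 = 1.37 / 749 = 0.001829.
Darcy flux q = K · i = 0.7016 × 0.001829 = 0.001283 m/day.
Seepage velocity v = q / n_e = 0.001283 / 0.28 = 0.004583 m/day.
Travel time t = L / v = 749 / 0.004583 = 1.634e+05 days = 447.4 years.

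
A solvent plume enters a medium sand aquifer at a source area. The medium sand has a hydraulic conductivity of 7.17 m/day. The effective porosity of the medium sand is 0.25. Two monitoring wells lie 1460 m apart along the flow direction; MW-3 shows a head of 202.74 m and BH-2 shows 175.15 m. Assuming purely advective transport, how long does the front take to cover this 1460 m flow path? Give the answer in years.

Hydraulic gradient i = (202.74 − 175.15) / 1460 = 27.59 / 1460 = 0.01890.
Darcy flux q = K · i = 7.170 × 0.01890 = 0.1355 m/day.
Seepage velocity v = q / n_e = 0.1355 / 0.25 = 0.5420 m/day.
Travel time t = L / v = 1460 / 0.5420 = 2694 days = 7.375 years.

7.38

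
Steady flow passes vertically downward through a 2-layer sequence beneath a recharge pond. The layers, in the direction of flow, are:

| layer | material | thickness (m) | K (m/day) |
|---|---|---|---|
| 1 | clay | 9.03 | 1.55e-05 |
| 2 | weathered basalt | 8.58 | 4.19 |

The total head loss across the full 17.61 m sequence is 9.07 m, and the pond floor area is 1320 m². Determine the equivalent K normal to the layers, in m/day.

Flow is perpendicular to layering, so the layers act in series and the equivalent K is the thickness-weighted harmonic mean.
Total thickness L = 9.03 + 8.58 = 17.61 m.
Σ(b_i/K_i) = 9.03/1.55e-05 + 8.58/4.19 = 5.826e+05 d.
K_eq = L / Σ(b_i/K_i) = 17.61 / 5.826e+05 = 3.023e-05 m/day.

3.02e-05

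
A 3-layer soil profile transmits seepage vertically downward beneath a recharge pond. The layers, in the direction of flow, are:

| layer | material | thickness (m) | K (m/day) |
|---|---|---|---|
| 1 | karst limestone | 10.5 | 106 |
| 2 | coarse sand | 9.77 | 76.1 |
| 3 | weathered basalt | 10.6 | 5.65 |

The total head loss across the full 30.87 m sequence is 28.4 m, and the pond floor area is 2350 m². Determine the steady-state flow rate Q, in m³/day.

31700

Flow is perpendicular to layering, so the layers act in series and the equivalent K is the thickness-weighted harmonic mean.
Total thickness L = 10.5 + 9.77 + 10.6 = 30.87 m.
Σ(b_i/K_i) = 10.5/106 + 9.77/76.1 + 10.6/5.65 = 2.104 d.
K_eq = L / Σ(b_i/K_i) = 30.87 / 2.104 = 14.68 m/day.
Q = K_eq · A · (Δh/L) = 14.68 × 2350 × (28.4/30.87) = 31727 m³/day.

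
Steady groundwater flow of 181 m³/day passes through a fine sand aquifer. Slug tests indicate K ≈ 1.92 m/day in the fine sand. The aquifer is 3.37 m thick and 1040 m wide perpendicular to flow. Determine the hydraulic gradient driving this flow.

0.0269

Cross-sectional area A = 1040 × 3.37 = 3505 m².
From Q = K·A·i, i = Q / (K·A) = 181 / (1.920 × 3505) = 0.02690.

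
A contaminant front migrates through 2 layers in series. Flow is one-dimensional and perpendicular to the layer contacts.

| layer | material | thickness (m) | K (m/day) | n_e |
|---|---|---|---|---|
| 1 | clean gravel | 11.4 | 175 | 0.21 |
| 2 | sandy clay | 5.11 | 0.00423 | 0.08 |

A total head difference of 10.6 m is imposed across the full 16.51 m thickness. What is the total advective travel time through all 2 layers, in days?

319

With flow normal to the layers, continuity requires the same specific discharge q through every layer.
Σ(b_i/K_i) = 11.4/175 + 5.11/0.00423 = 1208 d.
q = Δh / Σ(b_i/K_i) = 10.6 / 1208 = 0.008774 m/day.
In each layer the seepage velocity is v_i = q/n_i, so the layer transit time is t_i = b_i·n_i / q:
  layer 1 (clean gravel): t_1 = 11.4 × 0.21 / 0.008774 = 272.8 d
  layer 2 (sandy clay): t_2 = 5.11 × 0.08 / 0.008774 = 46.59 d
Total t = Σ t_i = 319.4 days.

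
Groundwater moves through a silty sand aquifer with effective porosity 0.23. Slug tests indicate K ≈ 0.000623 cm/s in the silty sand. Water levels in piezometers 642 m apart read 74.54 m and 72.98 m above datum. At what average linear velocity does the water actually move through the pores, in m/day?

0.00569

Convert K: 0.000623 cm/s × 864 = 0.5383 m/day.
Hydraulic gradient i = (74.54 − 72.98) / 642 = 1.56 / 642 = 0.002430.
Darcy flux q = K · i = 0.5383 × 0.002430 = 0.001308 m/day.
Seepage velocity v = q / n_e = 0.001308 / 0.23 = 0.005687 m/day.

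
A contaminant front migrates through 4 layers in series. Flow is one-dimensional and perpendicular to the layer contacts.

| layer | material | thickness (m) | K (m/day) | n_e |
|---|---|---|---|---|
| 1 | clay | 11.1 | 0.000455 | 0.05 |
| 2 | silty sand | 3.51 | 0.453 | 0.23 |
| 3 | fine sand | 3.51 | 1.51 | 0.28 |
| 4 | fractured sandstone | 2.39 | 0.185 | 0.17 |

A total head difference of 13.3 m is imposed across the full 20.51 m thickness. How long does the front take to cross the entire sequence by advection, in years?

With flow normal to the layers, continuity requires the same specific discharge q through every layer.
Σ(b_i/K_i) = 11.1/0.000455 + 3.51/0.453 + 3.51/1.51 + 2.39/0.185 = 24419 d.
q = Δh / Σ(b_i/K_i) = 13.3 / 24419 = 0.0005447 m/day.
In each layer the seepage velocity is v_i = q/n_i, so the layer transit time is t_i = b_i·n_i / q:
  layer 1 (clay): t_1 = 11.1 × 0.05 / 0.0005447 = 1019 d
  layer 2 (silty sand): t_2 = 3.51 × 0.23 / 0.0005447 = 1482 d
  layer 3 (fine sand): t_3 = 3.51 × 0.28 / 0.0005447 = 1804 d
  layer 4 (fractured sandstone): t_4 = 2.39 × 0.17 / 0.0005447 = 746.0 d
Total t = Σ t_i = 5052 days = 13.83 years.

13.8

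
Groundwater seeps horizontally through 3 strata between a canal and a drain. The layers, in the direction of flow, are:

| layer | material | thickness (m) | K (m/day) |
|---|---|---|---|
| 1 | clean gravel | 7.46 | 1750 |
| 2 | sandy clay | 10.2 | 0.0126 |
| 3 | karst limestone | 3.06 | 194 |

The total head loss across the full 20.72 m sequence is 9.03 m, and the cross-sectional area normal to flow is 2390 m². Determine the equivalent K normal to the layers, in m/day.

0.0256

Flow is perpendicular to layering, so the layers act in series and the equivalent K is the thickness-weighted harmonic mean.
Total thickness L = 7.46 + 10.2 + 3.06 = 20.72 m.
Σ(b_i/K_i) = 7.46/1750 + 10.2/0.0126 + 3.06/194 = 809.5 d.
K_eq = L / Σ(b_i/K_i) = 20.72 / 809.5 = 0.02559 m/day.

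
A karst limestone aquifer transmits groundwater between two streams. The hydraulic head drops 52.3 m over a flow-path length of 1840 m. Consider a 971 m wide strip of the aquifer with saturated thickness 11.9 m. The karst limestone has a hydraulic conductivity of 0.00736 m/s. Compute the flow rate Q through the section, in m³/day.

209000

Convert K: 0.00736 m/s × 86400 = 635.9 m/day.
Cross-sectional area A = 971 × 11.9 = 11555 m².
Hydraulic gradient i = Δh / L = 52.3 / 1840 = 0.02842.
Darcy's law: Q = K · A · i = 635.9 × 11555 × 0.02842 = 2.089e+05 m³/day.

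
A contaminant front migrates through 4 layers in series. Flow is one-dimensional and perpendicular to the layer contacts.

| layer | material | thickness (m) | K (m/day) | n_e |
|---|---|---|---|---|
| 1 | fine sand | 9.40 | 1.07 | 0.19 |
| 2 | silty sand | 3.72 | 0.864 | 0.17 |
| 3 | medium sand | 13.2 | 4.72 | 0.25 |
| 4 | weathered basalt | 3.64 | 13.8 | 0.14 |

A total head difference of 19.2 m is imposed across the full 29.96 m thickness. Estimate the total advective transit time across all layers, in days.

With flow normal to the layers, continuity requires the same specific discharge q through every layer.
Σ(b_i/K_i) = 9.40/1.07 + 3.72/0.864 + 13.2/4.72 + 3.64/13.8 = 16.15 d.
q = Δh / Σ(b_i/K_i) = 19.2 / 16.15 = 1.189 m/day.
In each layer the seepage velocity is v_i = q/n_i, so the layer transit time is t_i = b_i·n_i / q:
  layer 1 (fine sand): t_1 = 9.40 × 0.19 / 1.189 = 1.502 d
  layer 2 (silty sand): t_2 = 3.72 × 0.17 / 1.189 = 0.5320 d
  layer 3 (medium sand): t_3 = 13.2 × 0.25 / 1.189 = 2.776 d
  layer 4 (weathered basalt): t_4 = 3.64 × 0.14 / 1.189 = 0.4287 d
Total t = Σ t_i = 5.239 days.

5.24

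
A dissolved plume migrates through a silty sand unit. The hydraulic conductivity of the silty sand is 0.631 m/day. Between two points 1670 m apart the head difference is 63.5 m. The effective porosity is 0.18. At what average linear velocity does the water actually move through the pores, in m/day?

Hydraulic gradient i = Δh / L = 63.5 / 1670 = 0.03802.
Darcy flux q = K · i = 0.6310 × 0.03802 = 0.02399 m/day.
Seepage velocity v = q / n_e = 0.02399 / 0.18 = 0.1333 m/day.

0.133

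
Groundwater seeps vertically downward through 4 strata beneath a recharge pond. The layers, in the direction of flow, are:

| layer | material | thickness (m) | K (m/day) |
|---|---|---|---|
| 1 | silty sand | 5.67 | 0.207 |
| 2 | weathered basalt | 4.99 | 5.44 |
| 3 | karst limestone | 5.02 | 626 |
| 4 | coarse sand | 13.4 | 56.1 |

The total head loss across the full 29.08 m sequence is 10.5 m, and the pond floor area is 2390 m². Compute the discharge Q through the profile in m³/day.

Flow is perpendicular to layering, so the layers act in series and the equivalent K is the thickness-weighted harmonic mean.
Total thickness L = 5.67 + 4.99 + 5.02 + 13.4 = 29.08 m.
Σ(b_i/K_i) = 5.67/0.207 + 4.99/5.44 + 5.02/626 + 13.4/56.1 = 28.56 d.
K_eq = L / Σ(b_i/K_i) = 29.08 / 28.56 = 1.018 m/day.
Q = K_eq · A · (Δh/L) = 1.018 × 2390 × (10.5/29.08) = 878.8 m³/day.

879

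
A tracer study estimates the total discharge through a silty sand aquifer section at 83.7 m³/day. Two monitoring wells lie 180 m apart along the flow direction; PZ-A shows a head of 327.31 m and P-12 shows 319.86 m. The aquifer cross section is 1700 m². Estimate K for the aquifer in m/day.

Hydraulic gradient i = (327.31 − 319.86) / 180 = 7.45 / 180 = 0.04139.
From Q = K·A·i, K = Q / (A·i) = 83.7 / (1700 × 0.04139) = 1.190 m/day.

1.19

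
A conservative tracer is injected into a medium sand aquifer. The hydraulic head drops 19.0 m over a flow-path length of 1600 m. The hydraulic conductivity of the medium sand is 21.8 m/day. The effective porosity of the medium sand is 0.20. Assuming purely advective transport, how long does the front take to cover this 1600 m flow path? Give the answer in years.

3.38

Hydraulic gradient i = Δh / L = 19.0 / 1600 = 0.01188.
Darcy flux q = K · i = 21.80 × 0.01188 = 0.2589 m/day.
Seepage velocity v = q / n_e = 0.2589 / 0.20 = 1.294 m/day.
Travel time t = L / v = 1600 / 1.294 = 1236 days = 3.384 years.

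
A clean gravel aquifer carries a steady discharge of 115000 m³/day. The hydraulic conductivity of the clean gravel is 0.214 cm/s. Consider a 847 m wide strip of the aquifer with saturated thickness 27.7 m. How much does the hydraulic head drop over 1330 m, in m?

35.3

Convert K: 0.214 cm/s × 864 = 184.9 m/day.
Cross-sectional area A = 847 × 27.7 = 23462 m².
From Q = K·A·i, i = Q / (K·A) = 115000 / (184.9 × 23462) = 0.02651.
Head loss Δh = i · L = 0.02651 × 1330 = 35.26 m.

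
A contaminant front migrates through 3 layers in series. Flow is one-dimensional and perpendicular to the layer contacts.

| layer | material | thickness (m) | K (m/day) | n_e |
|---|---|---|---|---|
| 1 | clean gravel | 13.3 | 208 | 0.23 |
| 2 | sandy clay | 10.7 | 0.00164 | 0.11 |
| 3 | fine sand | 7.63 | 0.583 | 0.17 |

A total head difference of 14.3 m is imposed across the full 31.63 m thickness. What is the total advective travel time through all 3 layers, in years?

6.93

With flow normal to the layers, continuity requires the same specific discharge q through every layer.
Σ(b_i/K_i) = 13.3/208 + 10.7/0.00164 + 7.63/0.583 = 6538 d.
q = Δh / Σ(b_i/K_i) = 14.3 / 6538 = 0.002187 m/day.
In each layer the seepage velocity is v_i = q/n_i, so the layer transit time is t_i = b_i·n_i / q:
  layer 1 (clean gravel): t_1 = 13.3 × 0.23 / 0.002187 = 1398 d
  layer 2 (sandy clay): t_2 = 10.7 × 0.11 / 0.002187 = 538.1 d
  layer 3 (fine sand): t_3 = 7.63 × 0.17 / 0.002187 = 593.0 d
Total t = Σ t_i = 2530 days = 6.926 years.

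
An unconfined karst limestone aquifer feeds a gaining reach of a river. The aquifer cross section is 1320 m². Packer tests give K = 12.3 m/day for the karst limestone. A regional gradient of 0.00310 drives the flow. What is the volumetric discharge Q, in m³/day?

Hydraulic gradient i = 0.00310.
Darcy's law: Q = K · A · i = 12.30 × 1320 × 0.003100 = 50.33 m³/day.

50.3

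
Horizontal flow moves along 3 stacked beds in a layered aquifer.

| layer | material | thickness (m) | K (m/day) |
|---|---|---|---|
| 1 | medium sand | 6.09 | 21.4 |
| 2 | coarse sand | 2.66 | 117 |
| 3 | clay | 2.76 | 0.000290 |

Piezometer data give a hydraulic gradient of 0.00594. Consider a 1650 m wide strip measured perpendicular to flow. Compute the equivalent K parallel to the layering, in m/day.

Flow is parallel to layering, so each bed carries its own Darcy discharge and the transmissivities add.
Σ(K_i·b_i) = 21.4×6.09 + 117×2.66 + 0.000290×2.76 = 441.5 m²/day.
Total thickness b = 11.51 m, so K_eq = Σ(K_i·b_i)/b = 38.36 m/day.

38.4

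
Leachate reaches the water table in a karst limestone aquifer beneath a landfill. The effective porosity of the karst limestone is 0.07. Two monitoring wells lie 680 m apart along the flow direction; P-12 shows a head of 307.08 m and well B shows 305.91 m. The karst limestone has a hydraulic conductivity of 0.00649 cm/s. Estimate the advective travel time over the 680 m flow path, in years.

Convert K: 0.00649 cm/s × 864 = 5.607 m/day.
Hydraulic gradient i = (307.08 − 305.91) / 680 = 1.17 / 680 = 0.001721.
Darcy flux q = K · i = 5.607 × 0.001721 = 0.009648 m/day.
Seepage velocity v = q / n_e = 0.009648 / 0.07 = 0.1378 m/day.
Travel time t = L / v = 680 / 0.1378 = 4934 days = 13.51 years.

13.5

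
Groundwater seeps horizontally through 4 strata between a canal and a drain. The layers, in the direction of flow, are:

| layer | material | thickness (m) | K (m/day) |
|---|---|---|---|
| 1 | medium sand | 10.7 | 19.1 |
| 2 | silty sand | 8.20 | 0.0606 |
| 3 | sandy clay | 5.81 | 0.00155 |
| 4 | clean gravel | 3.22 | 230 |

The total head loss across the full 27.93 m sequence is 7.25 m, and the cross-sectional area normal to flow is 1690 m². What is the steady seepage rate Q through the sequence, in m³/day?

Flow is perpendicular to layering, so the layers act in series and the equivalent K is the thickness-weighted harmonic mean.
Total thickness L = 10.7 + 8.20 + 5.81 + 3.22 = 27.93 m.
Σ(b_i/K_i) = 10.7/19.1 + 8.20/0.0606 + 5.81/0.00155 + 3.22/230 = 3884 d.
K_eq = L / Σ(b_i/K_i) = 27.93 / 3884 = 0.007191 m/day.
Q = K_eq · A · (Δh/L) = 0.007191 × 1690 × (7.25/27.93) = 3.154 m³/day.

3.15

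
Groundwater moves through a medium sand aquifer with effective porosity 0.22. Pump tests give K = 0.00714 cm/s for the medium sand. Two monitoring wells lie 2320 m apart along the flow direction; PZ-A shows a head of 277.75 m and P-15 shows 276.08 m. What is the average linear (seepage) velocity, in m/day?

0.0202

Convert K: 0.00714 cm/s × 864 = 6.169 m/day.
Hydraulic gradient i = (277.75 − 276.08) / 2320 = 1.67 / 2320 = 0.0007198.
Darcy flux q = K · i = 6.169 × 0.0007198 = 0.004441 m/day.
Seepage velocity v = q / n_e = 0.004441 / 0.22 = 0.02018 m/day.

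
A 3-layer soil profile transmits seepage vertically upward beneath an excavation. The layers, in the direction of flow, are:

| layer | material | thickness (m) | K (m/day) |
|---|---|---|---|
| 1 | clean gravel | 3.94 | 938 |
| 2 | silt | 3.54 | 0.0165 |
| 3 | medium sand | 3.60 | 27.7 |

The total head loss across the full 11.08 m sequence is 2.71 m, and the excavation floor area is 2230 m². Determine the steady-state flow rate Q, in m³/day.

Flow is perpendicular to layering, so the layers act in series and the equivalent K is the thickness-weighted harmonic mean.
Total thickness L = 3.94 + 3.54 + 3.60 = 11.08 m.
Σ(b_i/K_i) = 3.94/938 + 3.54/0.0165 + 3.60/27.7 = 214.7 d.
K_eq = L / Σ(b_i/K_i) = 11.08 / 214.7 = 0.05161 m/day.
Q = K_eq · A · (Δh/L) = 0.05161 × 2230 × (2.71/11.08) = 28.15 m³/day.

28.2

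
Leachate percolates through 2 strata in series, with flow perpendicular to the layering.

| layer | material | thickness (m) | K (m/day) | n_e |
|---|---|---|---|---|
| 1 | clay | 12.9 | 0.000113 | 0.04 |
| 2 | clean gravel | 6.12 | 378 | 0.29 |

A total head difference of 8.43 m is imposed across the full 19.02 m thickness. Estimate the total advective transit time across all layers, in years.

With flow normal to the layers, continuity requires the same specific discharge q through every layer.
Σ(b_i/K_i) = 12.9/0.000113 + 6.12/378 = 1.142e+05 d.
q = Δh / Σ(b_i/K_i) = 8.43 / 1.142e+05 = 7.384e-05 m/day.
In each layer the seepage velocity is v_i = q/n_i, so the layer transit time is t_i = b_i·n_i / q:
  layer 1 (clay): t_1 = 12.9 × 0.04 / 7.384e-05 = 6988 d
  layer 2 (clean gravel): t_2 = 6.12 × 0.29 / 7.384e-05 = 24034 d
Total t = Σ t_i = 31022 days = 84.93 years.

84.9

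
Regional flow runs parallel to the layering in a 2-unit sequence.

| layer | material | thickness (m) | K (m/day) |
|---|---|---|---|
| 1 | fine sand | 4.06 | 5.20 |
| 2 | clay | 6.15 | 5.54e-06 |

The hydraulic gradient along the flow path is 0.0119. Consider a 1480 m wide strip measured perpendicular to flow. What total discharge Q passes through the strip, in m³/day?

372

Flow is parallel to layering, so each bed carries its own Darcy discharge and the transmissivities add.
Σ(K_i·b_i) = 5.20×4.06 + 5.54e-06×6.15 = 21.11 m²/day.
Hydraulic gradient i = 0.0119.
Q = Σ(K_i·b_i) · W · i = 21.11 × 1480 × 0.01190 = 371.8 m³/day.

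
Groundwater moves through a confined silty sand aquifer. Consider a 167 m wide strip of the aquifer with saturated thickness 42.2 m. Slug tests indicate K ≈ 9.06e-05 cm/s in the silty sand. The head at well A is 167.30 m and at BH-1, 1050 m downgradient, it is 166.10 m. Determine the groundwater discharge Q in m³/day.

Convert K: 9.06e-05 cm/s × 864 = 0.07828 m/day.
Cross-sectional area A = 167 × 42.2 = 7047 m².
Hydraulic gradient i = (167.30 − 166.10) / 1050 = 1.2 / 1050 = 0.001143.
Darcy's law: Q = K · A · i = 0.07828 × 7047 × 0.001143 = 0.6305 m³/day.

0.630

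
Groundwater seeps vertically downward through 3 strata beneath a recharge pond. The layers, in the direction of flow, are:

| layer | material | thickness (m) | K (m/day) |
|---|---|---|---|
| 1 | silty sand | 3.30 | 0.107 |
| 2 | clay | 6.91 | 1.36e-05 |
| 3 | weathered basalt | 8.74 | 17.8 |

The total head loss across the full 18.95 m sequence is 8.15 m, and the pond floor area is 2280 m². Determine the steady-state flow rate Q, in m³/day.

Flow is perpendicular to layering, so the layers act in series and the equivalent K is the thickness-weighted harmonic mean.
Total thickness L = 3.30 + 6.91 + 8.74 = 18.95 m.
Σ(b_i/K_i) = 3.30/0.107 + 6.91/1.36e-05 + 8.74/17.8 = 5.081e+05 d.
K_eq = L / Σ(b_i/K_i) = 18.95 / 5.081e+05 = 3.729e-05 m/day.
Q = K_eq · A · (Δh/L) = 3.729e-05 × 2280 × (8.15/18.95) = 0.03657 m³/day.

0.0366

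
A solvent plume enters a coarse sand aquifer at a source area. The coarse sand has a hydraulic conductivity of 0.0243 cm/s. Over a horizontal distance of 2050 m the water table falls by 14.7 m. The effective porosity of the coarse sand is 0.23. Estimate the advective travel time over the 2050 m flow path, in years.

Convert K: 0.0243 cm/s × 864 = 21.00 m/day.
Hydraulic gradient i = Δh / L = 14.7 / 2050 = 0.007171.
Darcy flux q = K · i = 21.00 × 0.007171 = 0.1506 m/day.
Seepage velocity v = q / n_e = 0.1506 / 0.23 = 0.6546 m/day.
Travel time t = L / v = 2050 / 0.6546 = 3132 days = 8.574 years.

8.57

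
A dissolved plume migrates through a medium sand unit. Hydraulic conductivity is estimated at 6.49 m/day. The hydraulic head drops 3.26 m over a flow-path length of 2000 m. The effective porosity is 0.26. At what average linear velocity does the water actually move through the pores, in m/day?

Hydraulic gradient i = Δh / L = 3.26 / 2000 = 0.001630.
Darcy flux q = K · i = 6.490 × 0.001630 = 0.01058 m/day.
Seepage velocity v = q / n_e = 0.01058 / 0.26 = 0.04069 m/day.

0.0407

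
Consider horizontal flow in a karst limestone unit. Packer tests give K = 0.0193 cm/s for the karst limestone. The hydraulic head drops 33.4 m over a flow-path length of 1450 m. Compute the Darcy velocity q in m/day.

Convert K: 0.0193 cm/s × 864 = 16.68 m/day.
Hydraulic gradient i = Δh / L = 33.4 / 1450 = 0.02303.
Specific discharge q = K · i = 16.68 × 0.02303 = 0.3841 m/day.

0.384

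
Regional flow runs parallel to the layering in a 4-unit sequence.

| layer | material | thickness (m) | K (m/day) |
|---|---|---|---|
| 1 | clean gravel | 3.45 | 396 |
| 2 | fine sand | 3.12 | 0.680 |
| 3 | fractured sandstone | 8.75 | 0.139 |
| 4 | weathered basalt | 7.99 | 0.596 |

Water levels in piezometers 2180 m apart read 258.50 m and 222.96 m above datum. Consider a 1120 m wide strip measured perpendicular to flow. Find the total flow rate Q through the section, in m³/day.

Flow is parallel to layering, so each bed carries its own Darcy discharge and the transmissivities add.
Σ(K_i·b_i) = 396×3.45 + 0.680×3.12 + 0.139×8.75 + 0.596×7.99 = 1374 m²/day.
Hydraulic gradient i = (258.50 − 222.96) / 2180 = 35.54 / 2180 = 0.01630.
Q = Σ(K_i·b_i) · W · i = 1374 × 1120 × 0.01630 = 25093 m³/day.

25100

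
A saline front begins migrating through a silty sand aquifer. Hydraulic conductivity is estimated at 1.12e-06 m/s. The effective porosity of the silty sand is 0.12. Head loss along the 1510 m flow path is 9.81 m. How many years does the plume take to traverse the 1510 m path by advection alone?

Convert K: 1.12e-06 m/s × 86400 = 0.09677 m/day.
Hydraulic gradient i = Δh / L = 9.81 / 1510 = 0.006497.
Darcy flux q = K · i = 0.09677 × 0.006497 = 0.0006287 m/day.
Seepage velocity v = q / n_e = 0.0006287 / 0.12 = 0.005239 m/day.
Travel time t = L / v = 1510 / 0.005239 = 2.882e+05 days = 789.1 years.

789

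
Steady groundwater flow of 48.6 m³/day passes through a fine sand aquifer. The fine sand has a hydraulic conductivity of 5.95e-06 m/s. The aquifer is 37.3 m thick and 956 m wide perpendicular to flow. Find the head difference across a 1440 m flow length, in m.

3.82

Convert K: 5.95e-06 m/s × 86400 = 0.5141 m/day.
Cross-sectional area A = 956 × 37.3 = 35659 m².
From Q = K·A·i, i = Q / (K·A) = 48.6 / (0.5141 × 35659) = 0.002651.
Head loss Δh = i · L = 0.002651 × 1440 = 3.818 m.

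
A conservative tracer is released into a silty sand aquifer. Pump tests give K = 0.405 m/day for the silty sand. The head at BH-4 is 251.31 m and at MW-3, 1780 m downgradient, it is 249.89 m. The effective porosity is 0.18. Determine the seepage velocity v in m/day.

0.00179

Hydraulic gradient i = (251.31 − 249.89) / 1780 = 1.42 / 1780 = 0.0007978.
Darcy flux q = K · i = 0.4050 × 0.0007978 = 0.0003231 m/day.
Seepage velocity v = q / n_e = 0.0003231 / 0.18 = 0.001795 m/day.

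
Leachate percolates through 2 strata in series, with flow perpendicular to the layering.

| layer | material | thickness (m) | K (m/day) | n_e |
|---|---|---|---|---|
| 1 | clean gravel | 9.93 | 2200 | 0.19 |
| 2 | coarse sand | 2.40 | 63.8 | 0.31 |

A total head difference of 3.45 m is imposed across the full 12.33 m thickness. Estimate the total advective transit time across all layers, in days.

0.0321

With flow normal to the layers, continuity requires the same specific discharge q through every layer.
Σ(b_i/K_i) = 9.93/2200 + 2.40/63.8 = 0.04213 d.
q = Δh / Σ(b_i/K_i) = 3.45 / 0.04213 = 81.89 m/day.
In each layer the seepage velocity is v_i = q/n_i, so the layer transit time is t_i = b_i·n_i / q:
  layer 1 (clean gravel): t_1 = 9.93 × 0.19 / 81.89 = 0.02304 d
  layer 2 (coarse sand): t_2 = 2.40 × 0.31 / 81.89 = 0.009086 d
Total t = Σ t_i = 0.03213 days.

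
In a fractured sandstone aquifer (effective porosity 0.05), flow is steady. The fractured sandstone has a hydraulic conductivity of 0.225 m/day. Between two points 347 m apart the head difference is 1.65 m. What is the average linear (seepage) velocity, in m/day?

0.0214

Hydraulic gradient i = Δh / L = 1.65 / 347 = 0.004755.
Darcy flux q = K · i = 0.2250 × 0.004755 = 0.001070 m/day.
Seepage velocity v = q / n_e = 0.001070 / 0.05 = 0.02140 m/day.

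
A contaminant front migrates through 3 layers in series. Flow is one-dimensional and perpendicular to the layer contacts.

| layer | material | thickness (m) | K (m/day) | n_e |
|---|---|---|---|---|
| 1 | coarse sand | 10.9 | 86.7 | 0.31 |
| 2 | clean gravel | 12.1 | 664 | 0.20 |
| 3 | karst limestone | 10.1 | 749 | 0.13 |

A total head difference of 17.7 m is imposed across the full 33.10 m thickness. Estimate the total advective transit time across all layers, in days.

With flow normal to the layers, continuity requires the same specific discharge q through every layer.
Σ(b_i/K_i) = 10.9/86.7 + 12.1/664 + 10.1/749 = 0.1574 d.
q = Δh / Σ(b_i/K_i) = 17.7 / 0.1574 = 112.4 m/day.
In each layer the seepage velocity is v_i = q/n_i, so the layer transit time is t_i = b_i·n_i / q:
  layer 1 (coarse sand): t_1 = 10.9 × 0.31 / 112.4 = 0.03005 d
  layer 2 (clean gravel): t_2 = 12.1 × 0.20 / 112.4 = 0.02152 d
  layer 3 (karst limestone): t_3 = 10.1 × 0.13 / 112.4 = 0.01168 d
Total t = Σ t_i = 0.06326 days.

0.0633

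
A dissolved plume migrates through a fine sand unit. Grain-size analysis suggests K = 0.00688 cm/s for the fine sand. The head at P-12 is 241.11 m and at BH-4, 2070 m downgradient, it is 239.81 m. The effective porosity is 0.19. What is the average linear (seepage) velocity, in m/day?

Convert K: 0.00688 cm/s × 864 = 5.944 m/day.
Hydraulic gradient i = (241.11 − 239.81) / 2070 = 1.3 / 2070 = 0.0006280.
Darcy flux q = K · i = 5.944 × 0.0006280 = 0.003733 m/day.
Seepage velocity v = q / n_e = 0.003733 / 0.19 = 0.01965 m/day.

0.0196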